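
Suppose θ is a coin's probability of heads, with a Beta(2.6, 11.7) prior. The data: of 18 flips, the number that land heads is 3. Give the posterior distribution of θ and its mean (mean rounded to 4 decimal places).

Observing 3 successes and 15 failures updates Beta(2.6, 11.7) by adding the success and failure counts to the two shape parameters: α = 2.6+3 = 5.6, β = 11.7+15 = 26.7.
Posterior mean = α/(α+β) = 5.6/32.3 = 0.1734.

Posterior: Beta(5.6, 26.7); mean ≈ 0.1734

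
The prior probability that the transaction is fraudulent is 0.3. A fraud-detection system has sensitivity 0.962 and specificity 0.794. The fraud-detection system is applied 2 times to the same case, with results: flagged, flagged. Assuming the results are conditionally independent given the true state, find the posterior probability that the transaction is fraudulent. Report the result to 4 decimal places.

With H the event that the transaction is fraudulent, the joint likelihood of the observed sequence is P(data|H) = 0.962·0.962 = 0.92544 and P(data|¬H) = 0.206·0.206 = 0.042436.
Bayes: P(H|data) = 0.3·0.92544 / (0.3·0.92544 + 0.7·0.042436) = 0.27763/0.30734 = 0.9033.

Posterior P(H) ≈ 0.9033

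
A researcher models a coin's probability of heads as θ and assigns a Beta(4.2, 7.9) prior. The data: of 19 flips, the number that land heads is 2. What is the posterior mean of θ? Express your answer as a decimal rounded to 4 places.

Posterior mean ≈ 0.1994

Observing 2 successes and 17 failures updates Beta(4.2, 7.9) by adding the success and failure counts to the two shape parameters: α = 4.2+2 = 6.2, β = 7.9+17 = 24.9.
E[θ | data] = 6.2/(6.2+24.9) = 0.1994.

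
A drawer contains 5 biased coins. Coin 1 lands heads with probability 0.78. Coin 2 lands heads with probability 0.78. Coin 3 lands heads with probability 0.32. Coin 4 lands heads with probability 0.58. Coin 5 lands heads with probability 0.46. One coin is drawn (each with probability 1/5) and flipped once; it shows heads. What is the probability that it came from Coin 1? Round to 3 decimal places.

Posterior probability ≈ 0.267

Tabulate prior·likelihood by source: [1] prior 0.2, lik 0.78, product 0.1560; [2] prior 0.2, lik 0.78, product 0.1560; [3] prior 0.2, lik 0.32, product 0.06400; [4] prior 0.2, lik 0.58, product 0.1160; [5] prior 0.2, lik 0.46, product 0.09200.
Normalizing constant = 0.58400; the posterior for Coin 1 is its product over the sum, 0.1560/0.58400 = 0.267.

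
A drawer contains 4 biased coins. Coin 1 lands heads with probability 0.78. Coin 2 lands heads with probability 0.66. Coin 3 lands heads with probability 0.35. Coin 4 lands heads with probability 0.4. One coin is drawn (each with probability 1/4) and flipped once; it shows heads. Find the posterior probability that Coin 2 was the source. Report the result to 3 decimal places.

Posterior probability ≈ 0.301

P(heads|C1) = 0.78; P(heads|C2) = 0.66; P(heads|C3) = 0.35; P(heads|C4) = 0.4.
Prior × likelihood for each source: 0.25·0.78=0.1950, 0.25·0.66=0.1650, 0.25·0.35=0.08750, 0.25·0.4=0.1000. Summing gives P(heads) = 0.54750.
P(Coin 2 | heads) = 0.1650 / 0.54750 = 0.301.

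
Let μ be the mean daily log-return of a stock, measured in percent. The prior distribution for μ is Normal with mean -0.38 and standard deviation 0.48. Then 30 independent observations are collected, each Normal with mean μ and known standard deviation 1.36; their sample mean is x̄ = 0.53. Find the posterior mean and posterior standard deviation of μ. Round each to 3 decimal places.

Posterior mean ≈ 0.338; posterior SD ≈ 0.221

With known σ, the Normal prior is conjugate. Weight on the data is w = (n/σ²)/(n/σ² + 1/τ₀²) = 16.2197/(16.2197+4.34028) = 0.78890.
Posterior mean = w·x̄ + (1−w)·μ₀ = 0.78890·0.53 + 0.21110·-0.38 = 0.338. Posterior variance = 1/(16.2197+4.34028) = 0.0486381, so SD = 0.221.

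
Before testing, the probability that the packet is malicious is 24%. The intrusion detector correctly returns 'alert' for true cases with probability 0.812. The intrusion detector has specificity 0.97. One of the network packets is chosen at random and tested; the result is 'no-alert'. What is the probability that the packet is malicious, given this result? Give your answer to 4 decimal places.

P(H | E) ≈ 0.0577

Let H be the event that the packet is malicious. P(H) = 0.24, so P(¬H) = 0.76. With E the 'no-alert' result, P(E|H) = 0.188 and P(E|¬H) = 0.97.
P(E) = 0.188·0.24 + 0.97·0.76 = 0.045120 + 0.73720 = 0.78232.
By Bayes' theorem, P(H|E) = 0.045120 / 0.78232 = 0.0577.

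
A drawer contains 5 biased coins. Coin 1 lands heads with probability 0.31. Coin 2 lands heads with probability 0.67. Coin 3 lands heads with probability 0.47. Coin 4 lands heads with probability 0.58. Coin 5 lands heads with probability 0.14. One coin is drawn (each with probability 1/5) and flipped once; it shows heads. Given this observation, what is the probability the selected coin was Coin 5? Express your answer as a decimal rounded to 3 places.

Posterior probability ≈ 0.065

Tabulate prior·likelihood by source: [1] prior 0.2, lik 0.31, product 0.06200; [2] prior 0.2, lik 0.67, product 0.1340; [3] prior 0.2, lik 0.47, product 0.09400; [4] prior 0.2, lik 0.58, product 0.1160; [5] prior 0.2, lik 0.14, product 0.02800.
Normalizing constant = 0.43400; the posterior for Coin 5 is its product over the sum, 0.02800/0.43400 = 0.065.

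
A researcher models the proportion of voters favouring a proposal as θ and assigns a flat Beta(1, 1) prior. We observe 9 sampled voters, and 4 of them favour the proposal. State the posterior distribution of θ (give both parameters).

Posterior: Beta(5, 6)

The binomial likelihood is conjugate to the Beta prior: with 4 successes and 5 failures, the posterior is Beta(1+4, 1+5) = Beta(5, 6).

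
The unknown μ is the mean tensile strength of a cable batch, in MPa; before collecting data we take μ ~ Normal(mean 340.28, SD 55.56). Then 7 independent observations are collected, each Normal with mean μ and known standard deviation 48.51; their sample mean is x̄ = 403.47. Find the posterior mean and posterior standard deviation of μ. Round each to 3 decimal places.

Posterior mean ≈ 397.264; posterior SD ≈ 17.411

With known σ, the Normal prior is conjugate. Weight on the data is w = (n/σ²)/(n/σ² + 1/τ₀²) = 0.00297465/(0.00297465+0.00032395) = 0.90179.
Posterior mean = w·x̄ + (1−w)·μ₀ = 0.90179·403.47 + 0.098208·340.28 = 397.264. Posterior variance = 1/(0.00297465+0.00032395) = 303.159, so SD = 17.411.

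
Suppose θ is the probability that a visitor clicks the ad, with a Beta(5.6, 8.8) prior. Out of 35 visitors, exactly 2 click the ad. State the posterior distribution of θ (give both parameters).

Observing 2 successes and 33 failures updates Beta(5.6, 8.8) by adding the success and failure counts to the two shape parameters: α = 5.6+2 = 7.6, β = 8.8+33 = 41.8.

Posterior: Beta(7.6, 41.8)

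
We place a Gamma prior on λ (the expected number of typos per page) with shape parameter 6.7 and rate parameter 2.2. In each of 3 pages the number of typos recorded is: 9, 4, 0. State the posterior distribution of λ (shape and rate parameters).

Total count ∑xᵢ = 13 over n = 3 pages.
Gamma is conjugate to the Poisson likelihood: posterior is Gamma(shape = 6.7+13 = 19.7, rate = 2.2+3 = 5.2).

Posterior: Gamma(shape=19.7, rate=5.2)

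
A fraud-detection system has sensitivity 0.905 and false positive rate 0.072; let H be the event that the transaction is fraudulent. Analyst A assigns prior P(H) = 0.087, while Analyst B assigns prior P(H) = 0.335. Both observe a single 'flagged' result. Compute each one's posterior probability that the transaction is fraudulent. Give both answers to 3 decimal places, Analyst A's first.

P('+'|H) = 0.905, P('+'|¬H) = 0.072.
Analyst A: numerator 0.905·0.087 = 0.078735; evidence = 0.078735+0.072·0.913 = 0.14447; posterior = 0.545.
Analyst B: numerator 0.905·0.335 = 0.30318; evidence = 0.30318+0.072·0.665 = 0.35106; posterior = 0.864.

Analyst A: 0.545; Analyst B: 0.864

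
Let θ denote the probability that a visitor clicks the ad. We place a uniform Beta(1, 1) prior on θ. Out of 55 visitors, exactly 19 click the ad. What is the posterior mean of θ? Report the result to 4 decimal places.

Posterior mean ≈ 0.3509

Observing 19 successes and 36 failures updates Beta(1, 1) by adding the success and failure counts to the two shape parameters: α = 1+19 = 20, β = 1+36 = 37.
E[θ | data] = 20/(20+37) = 0.3509.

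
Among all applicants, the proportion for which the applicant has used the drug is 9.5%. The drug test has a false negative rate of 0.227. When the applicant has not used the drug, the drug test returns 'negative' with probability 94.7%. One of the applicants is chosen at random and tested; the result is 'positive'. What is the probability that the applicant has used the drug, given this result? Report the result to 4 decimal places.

P(H | E) ≈ 0.6049

Let H be the event that the applicant has used the drug. P(H) = 0.095, so P(¬H) = 0.905. With E the 'positive' result, P(E|H) = 0.773 and P(E|¬H) = 0.053.
P(E) = 0.773·0.095 + 0.053·0.905 = 0.073435 + 0.047965 = 0.12140.
By Bayes' theorem, P(H|E) = 0.073435 / 0.12140 = 0.6049.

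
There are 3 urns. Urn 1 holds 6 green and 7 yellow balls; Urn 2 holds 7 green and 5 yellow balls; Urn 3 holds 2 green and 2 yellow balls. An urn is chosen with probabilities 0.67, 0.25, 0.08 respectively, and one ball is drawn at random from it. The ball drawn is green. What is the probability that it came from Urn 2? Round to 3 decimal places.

Tabulate prior·likelihood by source: [1] prior 0.67, lik 0.4615, product 0.3092; [2] prior 0.25, lik 0.5833, product 0.1458; [3] prior 0.08, lik 0.5, product 0.04000.
Normalizing constant = 0.49506; the posterior for Urn 2 is its product over the sum, 0.1458/0.49506 = 0.295.

Posterior probability ≈ 0.295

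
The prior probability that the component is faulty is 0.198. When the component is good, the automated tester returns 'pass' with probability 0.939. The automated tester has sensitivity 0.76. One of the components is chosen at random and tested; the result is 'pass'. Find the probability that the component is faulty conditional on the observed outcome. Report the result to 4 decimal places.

P(H | E) ≈ 0.0594

Write H for 'the component is faulty'. Prior odds H:¬H = 0.198/0.802 = 0.24688. For the 'pass' outcome, the likelihood ratio is 0.24/0.939 = 0.25559.
Posterior odds = 0.24688 × 0.25559 = 0.063101, so P(H|E) = 0.063101/(1+0.063101) = 0.0594.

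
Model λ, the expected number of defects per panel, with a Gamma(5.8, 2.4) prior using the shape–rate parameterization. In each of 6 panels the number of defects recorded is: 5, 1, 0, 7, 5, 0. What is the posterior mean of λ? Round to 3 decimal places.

Total count ∑xᵢ = 18 over n = 6 panels.
Gamma is conjugate to the Poisson likelihood: posterior is Gamma(shape = 5.8+18 = 23.8, rate = 2.4+6 = 8.4).
E[λ | data] = 23.8/8.4 = 2.833.

Posterior mean ≈ 2.833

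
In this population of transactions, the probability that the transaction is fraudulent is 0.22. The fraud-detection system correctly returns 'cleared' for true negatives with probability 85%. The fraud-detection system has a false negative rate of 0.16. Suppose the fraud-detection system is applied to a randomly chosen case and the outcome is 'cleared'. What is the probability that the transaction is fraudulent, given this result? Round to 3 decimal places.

P(H | E) ≈ 0.050

Write H for 'the transaction is fraudulent'. Prior odds H:¬H = 0.22/0.78 = 0.28205. For the 'cleared' outcome, the likelihood ratio is 0.16/0.85 = 0.18824.
Posterior odds = 0.28205 × 0.18824 = 0.053092, so P(H|E) = 0.053092/(1+0.053092) = 0.050.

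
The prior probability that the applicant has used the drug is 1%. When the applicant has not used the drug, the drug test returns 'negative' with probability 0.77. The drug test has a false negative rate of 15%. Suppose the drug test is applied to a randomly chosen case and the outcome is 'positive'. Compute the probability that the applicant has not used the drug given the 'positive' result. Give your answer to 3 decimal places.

Write H for 'the applicant has used the drug'. Prior odds H:¬H = 0.01/0.99 = 0.010101. For the 'positive' outcome, the likelihood ratio is 0.85/0.23 = 3.6957.
Posterior odds = 0.010101 × 3.6957 = 0.037330, so P(H|E) = 0.037330/(1+0.037330) = 0.036. Then P(¬H|E) = 1 − 0.036 = 0.964.

P(¬H | E) ≈ 0.964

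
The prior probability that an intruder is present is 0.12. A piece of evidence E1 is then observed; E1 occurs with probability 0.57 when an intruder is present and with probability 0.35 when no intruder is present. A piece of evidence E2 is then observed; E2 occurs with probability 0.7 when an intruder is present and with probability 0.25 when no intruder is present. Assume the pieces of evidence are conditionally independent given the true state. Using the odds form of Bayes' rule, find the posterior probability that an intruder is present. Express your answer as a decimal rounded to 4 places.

Posterior probability ≈ 0.3834

Prior odds = 0.12/(1−0.12) = 0.13636. In log-odds, ln(0.13636) = -1.9924.
Add log likelihood ratios: ln(1.6286) + ln(2.8000) = 1.5173.
Posterior log-odds = -0.47511, so posterior odds = exp(-0.47511) = 0.62182. Converting, P(H|E) = 0.62182/1.6218 = 0.3834.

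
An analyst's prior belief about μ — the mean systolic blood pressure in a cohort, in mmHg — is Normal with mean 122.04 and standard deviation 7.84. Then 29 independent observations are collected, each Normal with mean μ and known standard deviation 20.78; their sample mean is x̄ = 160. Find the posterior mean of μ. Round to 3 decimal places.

Posterior mean ≈ 152.597

Prior precision 1/τ₀² = 1/7.84² = 0.0162693; data precision n/σ² = 29/20.78² = 0.0671594.
Posterior precision = 0.0162693 + 0.0671594 = 0.0834287.
Posterior mean = (0.0162693·122.04 + 0.0671594·160) / 0.0834287 = 152.597.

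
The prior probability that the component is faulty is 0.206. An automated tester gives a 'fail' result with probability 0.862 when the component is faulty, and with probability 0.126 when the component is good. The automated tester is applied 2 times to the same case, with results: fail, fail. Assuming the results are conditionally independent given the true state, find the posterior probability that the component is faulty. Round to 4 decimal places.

Posterior P(H) ≈ 0.9239

With H the event that the component is faulty, the joint likelihood of the observed sequence is P(data|H) = 0.862·0.862 = 0.74304 and P(data|¬H) = 0.126·0.126 = 0.015876.
Bayes: P(H|data) = 0.206·0.74304 / (0.206·0.74304 + 0.794·0.015876) = 0.15307/0.16567 = 0.9239.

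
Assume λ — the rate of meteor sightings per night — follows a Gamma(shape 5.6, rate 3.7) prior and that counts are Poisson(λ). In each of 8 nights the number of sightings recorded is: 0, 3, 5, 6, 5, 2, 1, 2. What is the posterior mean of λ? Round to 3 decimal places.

Total count ∑xᵢ = 24 over n = 8 nights.
Gamma is conjugate to the Poisson likelihood: posterior is Gamma(shape = 5.6+24 = 29.6, rate = 3.7+8 = 11.7).
Posterior mean = shape/rate = 29.6/11.7 = 2.530.

Posterior mean ≈ 2.530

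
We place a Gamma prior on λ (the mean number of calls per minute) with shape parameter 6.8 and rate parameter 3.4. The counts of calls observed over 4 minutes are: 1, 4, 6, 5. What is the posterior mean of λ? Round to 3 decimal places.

Posterior mean ≈ 3.081

Total count ∑xᵢ = 16 over n = 4 minutes.
Gamma is conjugate to the Poisson likelihood: posterior is Gamma(shape = 6.8+16 = 22.8, rate = 3.4+4 = 7.4).
Posterior mean = shape/rate = 22.8/7.4 = 3.081.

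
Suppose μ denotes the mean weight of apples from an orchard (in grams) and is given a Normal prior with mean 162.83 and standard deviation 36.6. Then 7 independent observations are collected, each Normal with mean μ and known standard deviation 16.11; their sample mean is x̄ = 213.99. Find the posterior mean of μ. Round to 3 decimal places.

With known σ, the Normal prior is conjugate. Weight on the data is w = (n/σ²)/(n/σ² + 1/τ₀²) = 0.0269716/(0.0269716+0.00074651) = 0.97307.
Posterior mean = w·x̄ + (1−w)·μ₀ = 0.97307·213.99 + 0.026932·162.83 = 212.612.

Posterior mean ≈ 212.612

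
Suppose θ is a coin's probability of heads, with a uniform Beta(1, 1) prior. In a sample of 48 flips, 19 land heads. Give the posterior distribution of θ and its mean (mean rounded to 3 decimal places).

Posterior: Beta(20, 30); mean ≈ 0.400

Observing 19 successes and 29 failures updates Beta(1, 1) by adding the success and failure counts to the two shape parameters: α = 1+19 = 20, β = 1+29 = 30.
Posterior mean = α/(α+β) = 20/50 = 0.400.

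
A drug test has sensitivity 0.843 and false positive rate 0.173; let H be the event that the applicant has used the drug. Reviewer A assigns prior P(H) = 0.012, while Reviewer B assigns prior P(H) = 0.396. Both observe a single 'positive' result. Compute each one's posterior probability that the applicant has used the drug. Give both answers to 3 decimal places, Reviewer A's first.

Reviewer A: 0.056; Reviewer B: 0.762

The likelihood ratio for a 'positive' result is 0.843/0.173 = 4.8728.
Reviewer A: prior odds 0.012/0.988 = 0.012146; posterior odds 0.059184; posterior probability 0.056.
Reviewer B: prior odds 0.396/0.604 = 0.65563; posterior odds 3.1948; posterior probability 0.762.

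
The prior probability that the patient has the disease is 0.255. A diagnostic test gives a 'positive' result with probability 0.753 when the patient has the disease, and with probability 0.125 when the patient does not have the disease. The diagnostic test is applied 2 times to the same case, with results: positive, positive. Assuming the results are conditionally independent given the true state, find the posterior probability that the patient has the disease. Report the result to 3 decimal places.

Posterior P(H) ≈ 0.925

Let H be the event that the patient has the disease; start with P(H) = 0.255. P('positive'|H) = 0.753, P('positive'|¬H) = 0.125.
Update on result 1 ('positive'): P(H) ← 0.753·0.2550 / (0.753·0.2550 + 0.125·0.7450) = 0.19201/0.28514 = 0.6734.
Update on result 2 ('positive'): P(H) ← 0.753·0.6734 / (0.753·0.6734 + 0.125·0.3266) = 0.50707/0.54790 = 0.9255.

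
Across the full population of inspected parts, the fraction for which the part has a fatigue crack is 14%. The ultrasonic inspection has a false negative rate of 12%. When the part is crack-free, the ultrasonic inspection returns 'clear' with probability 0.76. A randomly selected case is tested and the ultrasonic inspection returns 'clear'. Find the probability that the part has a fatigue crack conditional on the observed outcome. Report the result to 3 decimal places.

P(H | E) ≈ 0.025

Write H for 'the part has a fatigue crack'. Prior odds H:¬H = 0.14/0.86 = 0.16279. For the 'clear' outcome, the likelihood ratio is 0.12/0.76 = 0.15789.
Posterior odds = 0.16279 × 0.15789 = 0.025704, so P(H|E) = 0.025704/(1+0.025704) = 0.025.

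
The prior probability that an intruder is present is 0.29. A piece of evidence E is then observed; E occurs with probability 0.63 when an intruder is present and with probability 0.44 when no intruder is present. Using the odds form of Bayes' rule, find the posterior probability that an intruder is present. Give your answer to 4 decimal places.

Prior odds = 0.29/(1−0.29) = 0.40845. In log-odds, ln(0.40845) = -0.89538.
Add log likelihood ratio: ln(1.4318) = 0.35895.
Posterior log-odds = -0.53644, so posterior odds = exp(-0.53644) = 0.58483. Converting, P(H|E) = 0.58483/1.5848 = 0.3690.

Posterior probability ≈ 0.3690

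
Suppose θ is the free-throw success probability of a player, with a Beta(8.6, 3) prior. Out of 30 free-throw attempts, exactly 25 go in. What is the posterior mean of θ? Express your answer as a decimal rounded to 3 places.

The binomial likelihood is conjugate to the Beta prior: with 25 successes and 5 failures, the posterior is Beta(8.6+25, 3+5) = Beta(33.6, 8).
Posterior mean = α/(α+β) = 33.6/41.6 = 0.808.

Posterior mean ≈ 0.808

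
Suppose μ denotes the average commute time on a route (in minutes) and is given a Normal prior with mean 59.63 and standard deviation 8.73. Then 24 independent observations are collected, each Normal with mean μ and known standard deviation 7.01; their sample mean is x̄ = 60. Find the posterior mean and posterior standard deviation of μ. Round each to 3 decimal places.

Posterior mean ≈ 59.990; posterior SD ≈ 1.412

Prior precision 1/τ₀² = 1/8.73² = 0.0131211; data precision n/σ² = 24/7.01² = 0.488399.
Posterior precision = 0.0131211 + 0.488399 = 0.501521, giving posterior SD = 1/√0.501521 = 1.412.
Posterior mean = (0.0131211·59.63 + 0.488399·60) / 0.501521 = 59.990.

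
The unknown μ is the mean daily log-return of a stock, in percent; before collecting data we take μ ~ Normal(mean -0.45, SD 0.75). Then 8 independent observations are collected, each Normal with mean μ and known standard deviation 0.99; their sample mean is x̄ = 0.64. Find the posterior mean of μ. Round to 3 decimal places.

Posterior mean ≈ 0.445

With known σ, the Normal prior is conjugate. Weight on the data is w = (n/σ²)/(n/σ² + 1/τ₀²) = 8.16243/(8.16243+1.77778) = 0.82115.
Posterior mean = w·x̄ + (1−w)·μ₀ = 0.82115·0.64 + 0.17885·-0.45 = 0.445.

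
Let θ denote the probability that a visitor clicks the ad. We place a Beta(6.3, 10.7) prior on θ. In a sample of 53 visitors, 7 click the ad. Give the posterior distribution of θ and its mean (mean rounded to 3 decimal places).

Observing 7 successes and 46 failures updates Beta(6.3, 10.7) by adding the success and failure counts to the two shape parameters: α = 6.3+7 = 13.3, β = 10.7+46 = 56.7.
E[θ | data] = 13.3/(13.3+56.7) = 0.190.

Posterior: Beta(13.3, 56.7); mean ≈ 0.190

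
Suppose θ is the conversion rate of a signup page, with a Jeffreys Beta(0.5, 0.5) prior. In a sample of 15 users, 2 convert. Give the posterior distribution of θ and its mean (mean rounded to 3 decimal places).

The binomial likelihood is conjugate to the Beta prior: with 2 successes and 13 failures, the posterior is Beta(0.5+2, 0.5+13) = Beta(2.5, 13.5).
E[θ | data] = 2.5/(2.5+13.5) = 0.156.

Posterior: Beta(2.5, 13.5); mean ≈ 0.156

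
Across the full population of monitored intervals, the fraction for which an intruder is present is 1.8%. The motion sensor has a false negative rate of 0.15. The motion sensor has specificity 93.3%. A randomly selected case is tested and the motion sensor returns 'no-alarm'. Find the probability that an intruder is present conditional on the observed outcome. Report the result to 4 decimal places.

P(H | E) ≈ 0.0029

Write H for 'an intruder is present'. Prior odds H:¬H = 0.018/0.982 = 0.018330. For the 'no-alarm' outcome, the likelihood ratio is 0.15/0.933 = 0.16077.
Posterior odds = 0.018330 × 0.16077 = 0.0029469, so P(H|E) = 0.0029469/(1+0.0029469) = 0.0029.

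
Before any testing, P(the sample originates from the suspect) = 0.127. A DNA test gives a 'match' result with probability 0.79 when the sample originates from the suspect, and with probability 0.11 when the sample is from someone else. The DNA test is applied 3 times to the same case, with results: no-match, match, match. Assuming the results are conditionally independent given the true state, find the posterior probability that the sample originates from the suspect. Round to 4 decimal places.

With H the event that the sample originates from the suspect, the joint likelihood of the observed sequence is P(data|H) = 0.21·0.79·0.79 = 0.13106 and P(data|¬H) = 0.89·0.11·0.11 = 0.010769.
Bayes: P(H|data) = 0.127·0.13106 / (0.127·0.13106 + 0.873·0.010769) = 0.016645/0.026046 = 0.6390.

Posterior P(H) ≈ 0.6390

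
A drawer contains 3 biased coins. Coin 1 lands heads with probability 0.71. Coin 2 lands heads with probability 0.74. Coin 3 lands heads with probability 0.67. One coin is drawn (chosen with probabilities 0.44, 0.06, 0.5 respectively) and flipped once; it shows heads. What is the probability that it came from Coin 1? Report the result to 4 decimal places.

Tabulate prior·likelihood by source: [1] prior 0.44, lik 0.71, product 0.3124; [2] prior 0.06, lik 0.74, product 0.04440; [3] prior 0.5, lik 0.67, product 0.3350.
Normalizing constant = 0.69180; the posterior for Coin 1 is its product over the sum, 0.3124/0.69180 = 0.4516.

Posterior probability ≈ 0.4516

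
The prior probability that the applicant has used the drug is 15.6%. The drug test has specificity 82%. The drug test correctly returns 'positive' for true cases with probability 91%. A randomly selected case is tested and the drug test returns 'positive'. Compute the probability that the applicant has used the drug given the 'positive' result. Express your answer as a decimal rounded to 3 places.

P(H | E) ≈ 0.483

Write H for 'the applicant has used the drug'. Prior odds H:¬H = 0.156/0.844 = 0.18483. For the 'positive' outcome, the likelihood ratio is 0.91/0.18 = 5.0556.
Posterior odds = 0.18483 × 5.0556 = 0.93444, so P(H|E) = 0.93444/(1+0.93444) = 0.483.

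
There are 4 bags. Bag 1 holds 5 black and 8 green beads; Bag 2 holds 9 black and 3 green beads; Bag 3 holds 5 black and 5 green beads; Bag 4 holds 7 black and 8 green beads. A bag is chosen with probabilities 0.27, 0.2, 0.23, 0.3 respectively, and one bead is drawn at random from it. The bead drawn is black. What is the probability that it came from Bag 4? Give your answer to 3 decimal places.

Tabulate prior·likelihood by source: [1] prior 0.27, lik 0.3846, product 0.1038; [2] prior 0.2, lik 0.75, product 0.1500; [3] prior 0.23, lik 0.5, product 0.1150; [4] prior 0.3, lik 0.4667, product 0.1400.
Normalizing constant = 0.50885; the posterior for Bag 4 is its product over the sum, 0.1400/0.50885 = 0.275.

Posterior probability ≈ 0.275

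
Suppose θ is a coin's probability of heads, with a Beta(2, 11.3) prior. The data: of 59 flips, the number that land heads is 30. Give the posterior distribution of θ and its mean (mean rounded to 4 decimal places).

Observing 30 successes and 29 failures updates Beta(2, 11.3) by adding the success and failure counts to the two shape parameters: α = 2+30 = 32, β = 11.3+29 = 40.3.
E[θ | data] = 32/(32+40.3) = 0.4426.

Posterior: Beta(32, 40.3); mean ≈ 0.4426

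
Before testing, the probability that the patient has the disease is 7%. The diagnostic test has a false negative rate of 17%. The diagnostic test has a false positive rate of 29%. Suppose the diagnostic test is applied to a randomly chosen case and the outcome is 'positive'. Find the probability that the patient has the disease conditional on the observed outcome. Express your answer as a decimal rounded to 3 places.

P(H | E) ≈ 0.177

Write H for 'the patient has the disease'. Prior odds H:¬H = 0.07/0.93 = 0.075269. For the 'positive' outcome, the likelihood ratio is 0.83/0.29 = 2.8621.
Posterior odds = 0.075269 × 2.8621 = 0.21542, so P(H|E) = 0.21542/(1+0.21542) = 0.177.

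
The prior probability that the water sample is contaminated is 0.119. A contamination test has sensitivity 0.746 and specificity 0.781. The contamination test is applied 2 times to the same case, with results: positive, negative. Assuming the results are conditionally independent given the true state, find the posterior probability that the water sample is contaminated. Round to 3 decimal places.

Let H be the event that the water sample is contaminated; start with P(H) = 0.119. P('positive'|H) = 0.746, P('positive'|¬H) = 0.219.
Update on result 1 ('positive'): P(H) ← 0.746·0.1190 / (0.746·0.1190 + 0.219·0.8810) = 0.088774/0.28171 = 0.3151.
Update on result 2 ('negative'): P(H) ← 0.254·0.3151 / (0.254·0.3151 + 0.781·0.6849) = 0.080041/0.61493 = 0.1302.

Posterior P(H) ≈ 0.130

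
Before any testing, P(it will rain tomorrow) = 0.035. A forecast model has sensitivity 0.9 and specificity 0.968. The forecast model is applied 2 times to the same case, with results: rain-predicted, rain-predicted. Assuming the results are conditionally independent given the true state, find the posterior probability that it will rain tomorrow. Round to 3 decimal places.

Posterior P(H) ≈ 0.966

Let H be the event that it will rain tomorrow; start with P(H) = 0.035. P('rain-predicted'|H) = 0.9, P('rain-predicted'|¬H) = 0.032.
Update on result 1 ('rain-predicted'): P(H) ← 0.9·0.0350 / (0.9·0.0350 + 0.032·0.9650) = 0.031500/0.062380 = 0.5050.
Update on result 2 ('rain-predicted'): P(H) ← 0.9·0.5050 / (0.9·0.5050 + 0.032·0.4950) = 0.45447/0.47031 = 0.9663.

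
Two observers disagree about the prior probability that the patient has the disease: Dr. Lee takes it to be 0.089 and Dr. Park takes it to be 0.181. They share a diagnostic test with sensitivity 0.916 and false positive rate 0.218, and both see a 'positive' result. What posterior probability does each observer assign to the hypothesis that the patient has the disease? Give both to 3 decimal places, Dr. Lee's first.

Dr. Lee: 0.291; Dr. Park: 0.481

P('+'|H) = 0.916, P('+'|¬H) = 0.218.
Dr. Lee: numerator 0.916·0.089 = 0.081524; evidence = 0.081524+0.218·0.911 = 0.28012; posterior = 0.291.
Dr. Park: numerator 0.916·0.181 = 0.16580; evidence = 0.16580+0.218·0.819 = 0.34434; posterior = 0.481.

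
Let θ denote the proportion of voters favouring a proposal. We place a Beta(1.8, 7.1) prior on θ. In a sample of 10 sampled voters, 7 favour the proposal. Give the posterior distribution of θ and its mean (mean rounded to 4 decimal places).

Posterior: Beta(8.8, 10.1); mean ≈ 0.4656

The binomial likelihood is conjugate to the Beta prior: with 7 successes and 3 failures, the posterior is Beta(1.8+7, 7.1+3) = Beta(8.8, 10.1).
Posterior mean = α/(α+β) = 8.8/18.9 = 0.4656.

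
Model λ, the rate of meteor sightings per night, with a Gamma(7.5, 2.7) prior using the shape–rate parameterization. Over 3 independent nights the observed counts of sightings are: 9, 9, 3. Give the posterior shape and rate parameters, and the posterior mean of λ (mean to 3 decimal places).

Total count ∑xᵢ = 21 over n = 3 nights.
Gamma is conjugate to the Poisson likelihood: posterior is Gamma(shape = 7.5+21 = 28.5, rate = 2.7+3 = 5.7).
Posterior mean = shape/rate = 28.5/5.7 = 5.000.

Posterior: Gamma(shape=28.5, rate=5.7); mean ≈ 5.000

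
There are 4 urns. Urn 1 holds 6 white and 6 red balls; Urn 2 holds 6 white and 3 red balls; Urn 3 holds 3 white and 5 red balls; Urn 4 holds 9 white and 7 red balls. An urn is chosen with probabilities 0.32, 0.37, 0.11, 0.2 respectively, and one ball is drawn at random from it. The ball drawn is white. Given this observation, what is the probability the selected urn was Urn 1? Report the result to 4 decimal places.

P(white|Urn 1) = 0.5; P(white|Urn 2) = 0.6667; P(white|Urn 3) = 0.375; P(white|Urn 4) = 0.5625.
Prior × likelihood for each source: 0.32·0.5=0.1600, 0.37·0.6667=0.2467, 0.11·0.375=0.04125, 0.2·0.5625=0.1125. Summing gives P(white) = 0.56042.
P(Urn 1 | white) = 0.1600 / 0.56042 = 0.2855.

Posterior probability ≈ 0.2855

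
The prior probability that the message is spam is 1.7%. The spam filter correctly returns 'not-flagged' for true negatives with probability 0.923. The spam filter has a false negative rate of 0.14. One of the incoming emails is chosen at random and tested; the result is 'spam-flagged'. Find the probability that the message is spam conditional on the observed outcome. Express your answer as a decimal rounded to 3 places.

Let H be the event that the message is spam. P(H) = 0.017, so P(¬H) = 0.983. With E the 'spam-flagged' result, P(E|H) = 0.86 and P(E|¬H) = 0.077.
P(E) = 0.86·0.017 + 0.077·0.983 = 0.014620 + 0.075691 = 0.090311.
By Bayes' theorem, P(H|E) = 0.014620 / 0.090311 = 0.162.

P(H | E) ≈ 0.162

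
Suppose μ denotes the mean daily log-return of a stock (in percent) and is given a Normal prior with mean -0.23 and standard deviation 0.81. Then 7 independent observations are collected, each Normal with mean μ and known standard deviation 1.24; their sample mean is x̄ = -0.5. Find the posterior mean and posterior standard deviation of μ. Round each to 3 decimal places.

With known σ, the Normal prior is conjugate. Weight on the data is w = (n/σ²)/(n/σ² + 1/τ₀²) = 4.55255/(4.55255+1.52416) = 0.74918.
Posterior mean = w·x̄ + (1−w)·μ₀ = 0.74918·-0.5 + 0.25082·-0.23 = -0.432. Posterior variance = 1/(4.55255+1.52416) = 0.164563, so SD = 0.406.

Posterior mean ≈ -0.432; posterior SD ≈ 0.406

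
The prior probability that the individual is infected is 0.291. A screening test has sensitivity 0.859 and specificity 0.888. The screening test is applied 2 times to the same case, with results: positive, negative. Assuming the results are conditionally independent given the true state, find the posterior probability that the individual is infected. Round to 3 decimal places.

Let H be the event that the individual is infected; start with P(H) = 0.291. P('positive'|H) = 0.859, P('positive'|¬H) = 0.112.
Update on result 1 ('positive'): P(H) ← 0.859·0.2910 / (0.859·0.2910 + 0.112·0.7090) = 0.24997/0.32938 = 0.7589.
Update on result 2 ('negative'): P(H) ← 0.141·0.7589 / (0.141·0.7589 + 0.888·0.2411) = 0.10701/0.32109 = 0.3333.

Posterior P(H) ≈ 0.333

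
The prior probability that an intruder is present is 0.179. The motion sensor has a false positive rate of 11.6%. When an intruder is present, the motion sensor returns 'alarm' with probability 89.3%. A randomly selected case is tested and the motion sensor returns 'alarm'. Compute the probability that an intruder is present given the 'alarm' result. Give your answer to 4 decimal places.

P(H | E) ≈ 0.6266

Let H be the event that an intruder is present. P(H) = 0.179, so P(¬H) = 0.821. With E the 'alarm' result, P(E|H) = 0.893 and P(E|¬H) = 0.116.
P(E) = 0.893·0.179 + 0.116·0.821 = 0.15985 + 0.095236 = 0.25508.
By Bayes' theorem, P(H|E) = 0.15985 / 0.25508 = 0.6266.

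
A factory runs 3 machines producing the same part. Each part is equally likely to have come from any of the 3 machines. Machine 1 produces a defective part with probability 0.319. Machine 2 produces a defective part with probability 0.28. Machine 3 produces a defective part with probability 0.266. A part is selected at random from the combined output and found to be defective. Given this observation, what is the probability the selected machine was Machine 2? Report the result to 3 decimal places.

P(defective|M1) = 0.319; P(defective|M2) = 0.28; P(defective|M3) = 0.266.
Prior × likelihood for each source: 0.333333·0.319=0.1063, 0.333333·0.28=0.09333, 0.333333·0.266=0.08867. Summing gives P(defective) = 0.28833.
P(Machine 2 | defective) = 0.09333 / 0.28833 = 0.324.

Posterior probability ≈ 0.324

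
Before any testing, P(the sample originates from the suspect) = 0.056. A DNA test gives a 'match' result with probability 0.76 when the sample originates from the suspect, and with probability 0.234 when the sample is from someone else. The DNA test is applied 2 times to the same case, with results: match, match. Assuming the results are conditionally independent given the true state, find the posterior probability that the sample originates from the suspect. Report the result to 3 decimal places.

With H the event that the sample originates from the suspect, the joint likelihood of the observed sequence is P(data|H) = 0.76·0.76 = 0.57760 and P(data|¬H) = 0.234·0.234 = 0.054756.
Bayes: P(H|data) = 0.056·0.57760 / (0.056·0.57760 + 0.944·0.054756) = 0.032346/0.084035 = 0.3849.

Posterior P(H) ≈ 0.385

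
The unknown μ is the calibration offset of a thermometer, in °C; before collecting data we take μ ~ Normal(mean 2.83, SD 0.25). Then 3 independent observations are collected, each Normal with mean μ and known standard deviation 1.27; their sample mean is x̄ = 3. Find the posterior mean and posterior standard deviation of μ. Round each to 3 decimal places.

Prior precision 1/τ₀² = 1/0.25² = 16.0000; data precision n/σ² = 3/1.27² = 1.86000.
Posterior precision = 16.0000 + 1.86000 = 17.8600, giving posterior SD = 1/√17.8600 = 0.237.
Posterior mean = (16.0000·2.83 + 1.86000·3) / 17.8600 = 2.848.

Posterior mean ≈ 2.848; posterior SD ≈ 0.237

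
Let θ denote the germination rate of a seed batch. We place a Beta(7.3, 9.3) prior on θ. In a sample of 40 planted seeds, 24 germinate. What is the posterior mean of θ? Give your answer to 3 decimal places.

Posterior mean ≈ 0.553

Observing 24 successes and 16 failures updates Beta(7.3, 9.3) by adding the success and failure counts to the two shape parameters: α = 7.3+24 = 31.3, β = 9.3+16 = 25.3.
E[θ | data] = 31.3/(31.3+25.3) = 0.553.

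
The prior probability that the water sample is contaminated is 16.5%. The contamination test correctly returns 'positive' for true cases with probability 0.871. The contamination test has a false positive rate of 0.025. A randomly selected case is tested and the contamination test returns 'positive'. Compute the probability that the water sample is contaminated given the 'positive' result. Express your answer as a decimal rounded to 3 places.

Write H for 'the water sample is contaminated'. Prior odds H:¬H = 0.165/0.835 = 0.19760. For the 'positive' outcome, the likelihood ratio is 0.871/0.025 = 34.840.
Posterior odds = 0.19760 × 34.840 = 6.8846, so P(H|E) = 6.8846/(1+6.8846) = 0.873.

P(H | E) ≈ 0.873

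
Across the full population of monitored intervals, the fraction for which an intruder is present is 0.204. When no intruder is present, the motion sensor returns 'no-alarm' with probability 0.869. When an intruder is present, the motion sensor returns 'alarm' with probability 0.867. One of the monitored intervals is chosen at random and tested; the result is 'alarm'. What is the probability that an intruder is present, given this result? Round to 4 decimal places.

P(H | E) ≈ 0.6291

Let H be the event that an intruder is present. P(H) = 0.204, so P(¬H) = 0.796. With E the 'alarm' result, P(E|H) = 0.867 and P(E|¬H) = 0.131.
P(E) = 0.867·0.204 + 0.131·0.796 = 0.17687 + 0.10428 = 0.28114.
By Bayes' theorem, P(H|E) = 0.17687 / 0.28114 = 0.6291.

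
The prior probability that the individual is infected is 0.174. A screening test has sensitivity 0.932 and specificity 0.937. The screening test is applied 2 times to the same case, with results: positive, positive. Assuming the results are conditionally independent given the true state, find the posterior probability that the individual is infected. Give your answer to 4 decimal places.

Posterior P(H) ≈ 0.9788

With H the event that the individual is infected, the joint likelihood of the observed sequence is P(data|H) = 0.932·0.932 = 0.86862 and P(data|¬H) = 0.063·0.063 = 0.0039690.
Bayes: P(H|data) = 0.174·0.86862 / (0.174·0.86862 + 0.826·0.0039690) = 0.15114/0.15442 = 0.9788.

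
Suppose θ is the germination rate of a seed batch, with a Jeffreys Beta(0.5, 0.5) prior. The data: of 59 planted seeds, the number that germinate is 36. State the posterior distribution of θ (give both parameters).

Posterior: Beta(36.5, 23.5)

Observing 36 successes and 23 failures updates Beta(0.5, 0.5) by adding the success and failure counts to the two shape parameters: α = 0.5+36 = 36.5, β = 0.5+23 = 23.5.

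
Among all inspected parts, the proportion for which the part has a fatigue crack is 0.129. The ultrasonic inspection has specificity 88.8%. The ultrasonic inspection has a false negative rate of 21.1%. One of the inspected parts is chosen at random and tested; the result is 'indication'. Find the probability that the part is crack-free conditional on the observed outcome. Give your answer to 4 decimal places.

P(¬H | E) ≈ 0.4894

Let H be the event that the part has a fatigue crack. P(H) = 0.129, so P(¬H) = 0.871. With E the 'indication' result, P(E|H) = 0.789 and P(E|¬H) = 0.112.
P(E) = 0.789·0.129 + 0.112·0.871 = 0.10178 + 0.097552 = 0.19933.
By Bayes' theorem, P(H|E) = 0.10178 / 0.19933 = 0.5106. Hence P(¬H|E) = 1 − 0.5106 = 0.4894.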